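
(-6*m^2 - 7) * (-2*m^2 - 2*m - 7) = 12*m^4 + 12*m^3 + 56*m^2 + 14*m + 49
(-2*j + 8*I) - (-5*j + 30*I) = 3*j - 22*I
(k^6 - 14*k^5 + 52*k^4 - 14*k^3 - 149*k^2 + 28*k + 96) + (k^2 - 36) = k^6 - 14*k^5 + 52*k^4 - 14*k^3 - 148*k^2 + 28*k + 60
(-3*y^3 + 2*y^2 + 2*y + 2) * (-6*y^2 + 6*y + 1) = 18*y^5 - 30*y^4 - 3*y^3 + 2*y^2 + 14*y + 2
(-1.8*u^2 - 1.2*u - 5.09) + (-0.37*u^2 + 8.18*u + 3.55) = -2.17*u^2 + 6.98*u - 1.54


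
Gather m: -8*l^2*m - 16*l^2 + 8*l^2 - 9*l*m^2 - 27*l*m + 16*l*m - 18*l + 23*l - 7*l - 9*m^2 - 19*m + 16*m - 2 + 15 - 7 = -8*l^2 - 2*l + m^2*(-9*l - 9) + m*(-8*l^2 - 11*l - 3) + 6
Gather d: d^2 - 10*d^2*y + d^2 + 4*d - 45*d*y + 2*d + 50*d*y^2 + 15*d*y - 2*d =d^2*(2 - 10*y) + d*(50*y^2 - 30*y + 4)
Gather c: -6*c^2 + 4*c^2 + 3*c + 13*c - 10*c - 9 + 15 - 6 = -2*c^2 + 6*c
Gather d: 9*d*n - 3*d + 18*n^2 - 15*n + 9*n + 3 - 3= d*(9*n - 3) + 18*n^2 - 6*n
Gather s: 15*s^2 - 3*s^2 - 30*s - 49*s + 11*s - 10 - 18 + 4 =12*s^2 - 68*s - 24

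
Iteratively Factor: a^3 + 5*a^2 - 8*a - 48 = (a + 4)*(a^2 + a - 12) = (a - 3)*(a + 4)*(a + 4)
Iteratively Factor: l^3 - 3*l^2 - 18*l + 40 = (l - 5)*(l^2 + 2*l - 8) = (l - 5)*(l - 2)*(l + 4)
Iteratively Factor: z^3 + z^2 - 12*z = (z + 4)*(z^2 - 3*z) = z*(z + 4)*(z - 3)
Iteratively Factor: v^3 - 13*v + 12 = (v - 3)*(v^2 + 3*v - 4) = (v - 3)*(v - 1)*(v + 4)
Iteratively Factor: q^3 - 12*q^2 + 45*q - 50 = (q - 5)*(q^2 - 7*q + 10) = (q - 5)*(q - 2)*(q - 5)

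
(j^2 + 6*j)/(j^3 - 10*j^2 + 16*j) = (j + 6)/(j^2 - 10*j + 16)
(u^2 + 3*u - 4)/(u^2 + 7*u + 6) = (u^2 + 3*u - 4)/(u^2 + 7*u + 6)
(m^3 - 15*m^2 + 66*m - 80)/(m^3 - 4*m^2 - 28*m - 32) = (m^2 - 7*m + 10)/(m^2 + 4*m + 4)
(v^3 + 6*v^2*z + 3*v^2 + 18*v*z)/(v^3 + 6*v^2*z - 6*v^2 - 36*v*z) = (v + 3)/(v - 6)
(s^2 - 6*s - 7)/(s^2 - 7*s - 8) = (s - 7)/(s - 8)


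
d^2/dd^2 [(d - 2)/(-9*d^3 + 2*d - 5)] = 2*(-(d - 2)*(27*d^2 - 2)^2 + (27*d^2 + 27*d*(d - 2) - 2)*(9*d^3 - 2*d + 5))/(9*d^3 - 2*d + 5)^3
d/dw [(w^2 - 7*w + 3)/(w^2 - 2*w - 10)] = (5*w^2 - 26*w + 76)/(w^4 - 4*w^3 - 16*w^2 + 40*w + 100)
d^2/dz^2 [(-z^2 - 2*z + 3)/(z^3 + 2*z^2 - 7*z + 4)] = 2*(-z^3 - 9*z^2 - 39*z - 51)/(z^6 + 9*z^5 + 15*z^4 - 45*z^3 - 60*z^2 + 144*z - 64)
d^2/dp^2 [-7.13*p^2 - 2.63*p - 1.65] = -14.2600000000000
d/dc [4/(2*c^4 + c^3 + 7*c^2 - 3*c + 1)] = 4*(-8*c^3 - 3*c^2 - 14*c + 3)/(2*c^4 + c^3 + 7*c^2 - 3*c + 1)^2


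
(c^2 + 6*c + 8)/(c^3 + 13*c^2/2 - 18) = 2*(c + 4)/(2*c^2 + 9*c - 18)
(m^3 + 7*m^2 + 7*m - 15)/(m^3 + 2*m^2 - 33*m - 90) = (m - 1)/(m - 6)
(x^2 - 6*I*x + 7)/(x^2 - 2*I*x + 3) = (x - 7*I)/(x - 3*I)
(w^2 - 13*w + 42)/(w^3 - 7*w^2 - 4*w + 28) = (w - 6)/(w^2 - 4)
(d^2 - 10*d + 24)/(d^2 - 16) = (d - 6)/(d + 4)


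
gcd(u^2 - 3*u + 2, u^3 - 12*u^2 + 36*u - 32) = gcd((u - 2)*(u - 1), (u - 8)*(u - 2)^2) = u - 2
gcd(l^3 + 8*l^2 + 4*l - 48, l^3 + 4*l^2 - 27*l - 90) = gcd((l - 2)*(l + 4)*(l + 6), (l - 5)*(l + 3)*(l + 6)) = l + 6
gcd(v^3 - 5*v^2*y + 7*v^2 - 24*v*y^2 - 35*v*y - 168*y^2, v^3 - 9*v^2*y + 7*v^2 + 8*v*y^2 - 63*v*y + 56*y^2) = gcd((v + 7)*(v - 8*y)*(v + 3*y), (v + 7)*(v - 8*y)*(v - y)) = -v^2 + 8*v*y - 7*v + 56*y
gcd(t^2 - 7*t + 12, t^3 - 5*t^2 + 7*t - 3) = t - 3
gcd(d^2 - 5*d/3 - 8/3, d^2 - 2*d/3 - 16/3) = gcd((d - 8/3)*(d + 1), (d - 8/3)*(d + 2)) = d - 8/3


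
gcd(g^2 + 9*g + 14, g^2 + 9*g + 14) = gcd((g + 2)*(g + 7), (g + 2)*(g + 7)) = g^2 + 9*g + 14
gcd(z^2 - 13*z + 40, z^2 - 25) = z - 5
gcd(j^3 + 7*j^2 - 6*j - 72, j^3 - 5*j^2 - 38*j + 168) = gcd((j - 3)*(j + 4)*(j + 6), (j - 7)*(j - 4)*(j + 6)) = j + 6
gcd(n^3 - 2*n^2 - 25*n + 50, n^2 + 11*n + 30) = n + 5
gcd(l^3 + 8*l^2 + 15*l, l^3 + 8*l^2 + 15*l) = l^3 + 8*l^2 + 15*l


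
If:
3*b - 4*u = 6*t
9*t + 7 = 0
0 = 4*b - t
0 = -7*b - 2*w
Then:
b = -7/36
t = -7/9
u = 49/48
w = 49/72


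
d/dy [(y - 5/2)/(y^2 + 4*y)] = (-y^2 + 5*y + 10)/(y^2*(y^2 + 8*y + 16))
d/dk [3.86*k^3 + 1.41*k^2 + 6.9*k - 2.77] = 11.58*k^2 + 2.82*k + 6.9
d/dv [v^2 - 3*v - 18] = 2*v - 3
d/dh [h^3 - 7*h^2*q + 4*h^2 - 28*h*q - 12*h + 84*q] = 3*h^2 - 14*h*q + 8*h - 28*q - 12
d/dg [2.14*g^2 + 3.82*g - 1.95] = 4.28*g + 3.82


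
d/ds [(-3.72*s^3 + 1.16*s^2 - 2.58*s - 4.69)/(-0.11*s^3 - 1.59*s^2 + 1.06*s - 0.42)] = (6.0424*s^4 - 8.454*s^3 + 0.266899999999998*s^2 - 15.8886*s + 6.055)/(0.0121*s^6 + 0.3498*s^5 + 2.2949*s^4 - 3.2784*s^3 + 2.4592*s^2 - 0.8904*s + 0.1764)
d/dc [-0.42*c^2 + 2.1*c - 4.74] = 2.1 - 0.84*c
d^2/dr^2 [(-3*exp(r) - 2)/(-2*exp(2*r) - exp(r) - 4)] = (12*exp(4*r) + 26*exp(3*r) - 132*exp(2*r) - 74*exp(r) + 40)*exp(r)/(8*exp(6*r) + 12*exp(5*r) + 54*exp(4*r) + 49*exp(3*r) + 108*exp(2*r) + 48*exp(r) + 64)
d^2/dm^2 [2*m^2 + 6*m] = 4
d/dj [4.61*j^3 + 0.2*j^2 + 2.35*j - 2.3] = 13.83*j^2 + 0.4*j + 2.35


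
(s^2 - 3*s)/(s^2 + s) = (s - 3)/(s + 1)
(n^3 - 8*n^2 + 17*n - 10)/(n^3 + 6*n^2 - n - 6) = (n^2 - 7*n + 10)/(n^2 + 7*n + 6)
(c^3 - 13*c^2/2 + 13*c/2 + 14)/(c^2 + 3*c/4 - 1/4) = 2*(2*c^2 - 15*c + 28)/(4*c - 1)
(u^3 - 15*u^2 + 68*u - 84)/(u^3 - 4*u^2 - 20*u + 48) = (u - 7)/(u + 4)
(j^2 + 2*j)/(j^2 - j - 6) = j/(j - 3)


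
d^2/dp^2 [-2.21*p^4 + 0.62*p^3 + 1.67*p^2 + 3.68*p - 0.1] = -26.52*p^2 + 3.72*p + 3.34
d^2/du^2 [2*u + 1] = 0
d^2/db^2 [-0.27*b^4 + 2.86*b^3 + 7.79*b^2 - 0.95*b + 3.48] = -3.24*b^2 + 17.16*b + 15.58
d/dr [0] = 0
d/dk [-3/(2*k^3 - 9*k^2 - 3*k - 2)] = 9*(2*k^2 - 6*k - 1)/(-2*k^3 + 9*k^2 + 3*k + 2)^2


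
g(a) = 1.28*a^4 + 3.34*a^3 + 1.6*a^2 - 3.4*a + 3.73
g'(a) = 5.12*a^3 + 10.02*a^2 + 3.2*a - 3.4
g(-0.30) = 4.81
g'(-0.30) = -3.60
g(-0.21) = 4.49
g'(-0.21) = -3.68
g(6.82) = 3883.61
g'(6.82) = 2108.62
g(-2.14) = 12.45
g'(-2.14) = -14.54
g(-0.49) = 5.46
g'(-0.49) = -3.16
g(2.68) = 136.43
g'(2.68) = 175.70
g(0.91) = 5.36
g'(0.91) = 11.67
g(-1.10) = 6.83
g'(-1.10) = -1.61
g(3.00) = 201.79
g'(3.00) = 234.62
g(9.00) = 10935.67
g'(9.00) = 4569.50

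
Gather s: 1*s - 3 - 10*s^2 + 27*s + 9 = -10*s^2 + 28*s + 6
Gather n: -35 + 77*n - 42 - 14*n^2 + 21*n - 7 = -14*n^2 + 98*n - 84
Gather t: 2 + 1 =3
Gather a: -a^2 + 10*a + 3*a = -a^2 + 13*a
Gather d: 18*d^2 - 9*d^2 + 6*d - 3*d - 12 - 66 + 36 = 9*d^2 + 3*d - 42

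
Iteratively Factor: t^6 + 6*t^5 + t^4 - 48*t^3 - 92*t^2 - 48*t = (t + 2)*(t^5 + 4*t^4 - 7*t^3 - 34*t^2 - 24*t) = (t - 3)*(t + 2)*(t^4 + 7*t^3 + 14*t^2 + 8*t) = (t - 3)*(t + 2)*(t + 4)*(t^3 + 3*t^2 + 2*t) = t*(t - 3)*(t + 2)*(t + 4)*(t^2 + 3*t + 2) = t*(t - 3)*(t + 2)^2*(t + 4)*(t + 1)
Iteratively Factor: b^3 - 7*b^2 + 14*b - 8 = (b - 2)*(b^2 - 5*b + 4) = (b - 4)*(b - 2)*(b - 1)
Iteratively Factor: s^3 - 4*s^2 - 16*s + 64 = (s - 4)*(s^2 - 16) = (s - 4)^2*(s + 4)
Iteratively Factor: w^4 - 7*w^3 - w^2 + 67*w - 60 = (w - 5)*(w^3 - 2*w^2 - 11*w + 12) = (w - 5)*(w - 4)*(w^2 + 2*w - 3) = (w - 5)*(w - 4)*(w + 3)*(w - 1)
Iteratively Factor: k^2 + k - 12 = (k + 4)*(k - 3)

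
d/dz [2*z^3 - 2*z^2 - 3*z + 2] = 6*z^2 - 4*z - 3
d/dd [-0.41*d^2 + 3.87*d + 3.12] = 3.87 - 0.82*d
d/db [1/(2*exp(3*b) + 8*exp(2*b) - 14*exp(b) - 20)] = (-3*exp(2*b) - 8*exp(b) + 7)*exp(b)/(2*(exp(3*b) + 4*exp(2*b) - 7*exp(b) - 10)^2)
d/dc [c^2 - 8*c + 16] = 2*c - 8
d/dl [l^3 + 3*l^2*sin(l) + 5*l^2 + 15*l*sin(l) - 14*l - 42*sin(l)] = 3*l^2*cos(l) + 3*l^2 + 6*l*sin(l) + 15*l*cos(l) + 10*l + 15*sin(l) - 42*cos(l) - 14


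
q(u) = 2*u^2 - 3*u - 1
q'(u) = 4*u - 3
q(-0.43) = 0.66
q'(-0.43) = -4.72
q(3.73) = 15.64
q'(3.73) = 11.92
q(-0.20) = -0.32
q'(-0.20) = -3.80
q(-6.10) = 91.72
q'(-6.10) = -27.40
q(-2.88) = 24.23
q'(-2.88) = -14.52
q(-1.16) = 5.17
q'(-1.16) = -7.64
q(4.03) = 19.39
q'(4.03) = 13.12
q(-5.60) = 78.52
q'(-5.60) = -25.40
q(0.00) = -1.00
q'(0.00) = -3.00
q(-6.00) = 89.00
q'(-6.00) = -27.00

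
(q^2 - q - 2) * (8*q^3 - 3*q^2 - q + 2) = 8*q^5 - 11*q^4 - 14*q^3 + 9*q^2 - 4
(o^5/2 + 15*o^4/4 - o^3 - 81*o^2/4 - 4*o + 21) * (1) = o^5/2 + 15*o^4/4 - o^3 - 81*o^2/4 - 4*o + 21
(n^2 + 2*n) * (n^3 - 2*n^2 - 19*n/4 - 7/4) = n^5 - 35*n^3/4 - 45*n^2/4 - 7*n/2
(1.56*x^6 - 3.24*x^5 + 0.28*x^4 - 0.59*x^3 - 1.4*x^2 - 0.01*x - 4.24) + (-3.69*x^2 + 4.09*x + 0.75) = 1.56*x^6 - 3.24*x^5 + 0.28*x^4 - 0.59*x^3 - 5.09*x^2 + 4.08*x - 3.49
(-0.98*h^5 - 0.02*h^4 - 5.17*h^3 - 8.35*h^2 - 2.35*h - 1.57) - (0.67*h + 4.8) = -0.98*h^5 - 0.02*h^4 - 5.17*h^3 - 8.35*h^2 - 3.02*h - 6.37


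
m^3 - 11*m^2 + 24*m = m*(m - 8)*(m - 3)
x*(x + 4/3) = x^2 + 4*x/3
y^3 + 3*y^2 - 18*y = y*(y - 3)*(y + 6)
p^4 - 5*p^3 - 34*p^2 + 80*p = p*(p - 8)*(p - 2)*(p + 5)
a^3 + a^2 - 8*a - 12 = (a - 3)*(a + 2)^2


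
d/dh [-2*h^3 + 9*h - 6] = 9 - 6*h^2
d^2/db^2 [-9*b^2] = -18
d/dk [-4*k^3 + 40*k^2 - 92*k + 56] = -12*k^2 + 80*k - 92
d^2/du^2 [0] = 0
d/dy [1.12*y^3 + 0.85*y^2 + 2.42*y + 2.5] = 3.36*y^2 + 1.7*y + 2.42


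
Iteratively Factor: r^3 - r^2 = (r)*(r^2 - r) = r^2*(r - 1)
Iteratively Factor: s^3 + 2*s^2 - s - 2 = (s + 1)*(s^2 + s - 2) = (s + 1)*(s + 2)*(s - 1)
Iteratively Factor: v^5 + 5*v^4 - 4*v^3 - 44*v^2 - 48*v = (v + 2)*(v^4 + 3*v^3 - 10*v^2 - 24*v) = (v - 3)*(v + 2)*(v^3 + 6*v^2 + 8*v) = v*(v - 3)*(v + 2)*(v^2 + 6*v + 8) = v*(v - 3)*(v + 2)^2*(v + 4)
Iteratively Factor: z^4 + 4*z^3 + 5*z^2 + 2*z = (z + 1)*(z^3 + 3*z^2 + 2*z) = (z + 1)^2*(z^2 + 2*z) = (z + 1)^2*(z + 2)*(z)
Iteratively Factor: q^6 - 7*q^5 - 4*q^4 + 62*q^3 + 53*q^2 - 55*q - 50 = (q + 1)*(q^5 - 8*q^4 + 4*q^3 + 58*q^2 - 5*q - 50) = (q + 1)*(q + 2)*(q^4 - 10*q^3 + 24*q^2 + 10*q - 25) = (q - 5)*(q + 1)*(q + 2)*(q^3 - 5*q^2 - q + 5) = (q - 5)*(q - 1)*(q + 1)*(q + 2)*(q^2 - 4*q - 5) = (q - 5)*(q - 1)*(q + 1)^2*(q + 2)*(q - 5)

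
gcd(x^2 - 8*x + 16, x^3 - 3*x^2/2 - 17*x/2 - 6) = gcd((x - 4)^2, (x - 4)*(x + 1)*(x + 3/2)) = x - 4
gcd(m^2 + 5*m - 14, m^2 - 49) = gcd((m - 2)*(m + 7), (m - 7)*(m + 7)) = m + 7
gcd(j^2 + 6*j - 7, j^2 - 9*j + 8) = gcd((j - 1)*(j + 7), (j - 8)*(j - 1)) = j - 1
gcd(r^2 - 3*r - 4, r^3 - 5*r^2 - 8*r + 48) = r - 4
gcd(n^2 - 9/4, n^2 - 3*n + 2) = 1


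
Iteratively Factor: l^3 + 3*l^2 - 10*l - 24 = (l - 3)*(l^2 + 6*l + 8) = (l - 3)*(l + 4)*(l + 2)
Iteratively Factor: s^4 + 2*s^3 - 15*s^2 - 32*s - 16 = (s + 1)*(s^3 + s^2 - 16*s - 16) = (s + 1)^2*(s^2 - 16) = (s - 4)*(s + 1)^2*(s + 4)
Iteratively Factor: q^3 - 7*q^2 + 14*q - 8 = (q - 1)*(q^2 - 6*q + 8) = (q - 2)*(q - 1)*(q - 4)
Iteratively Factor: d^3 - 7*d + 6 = (d + 3)*(d^2 - 3*d + 2) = (d - 1)*(d + 3)*(d - 2)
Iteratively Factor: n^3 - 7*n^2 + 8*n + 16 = (n + 1)*(n^2 - 8*n + 16) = (n - 4)*(n + 1)*(n - 4)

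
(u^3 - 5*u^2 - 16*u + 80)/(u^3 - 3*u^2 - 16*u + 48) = (u - 5)/(u - 3)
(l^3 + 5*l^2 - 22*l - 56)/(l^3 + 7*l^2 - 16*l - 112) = (l + 2)/(l + 4)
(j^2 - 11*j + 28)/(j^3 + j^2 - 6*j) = (j^2 - 11*j + 28)/(j*(j^2 + j - 6))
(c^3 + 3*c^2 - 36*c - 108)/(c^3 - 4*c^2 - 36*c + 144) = (c + 3)/(c - 4)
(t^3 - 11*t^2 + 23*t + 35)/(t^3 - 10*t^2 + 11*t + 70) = (t + 1)/(t + 2)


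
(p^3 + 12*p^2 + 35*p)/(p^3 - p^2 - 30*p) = (p + 7)/(p - 6)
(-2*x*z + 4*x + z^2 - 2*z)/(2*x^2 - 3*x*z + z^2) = (2 - z)/(x - z)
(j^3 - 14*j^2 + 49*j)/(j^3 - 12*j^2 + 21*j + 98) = j/(j + 2)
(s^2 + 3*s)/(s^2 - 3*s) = (s + 3)/(s - 3)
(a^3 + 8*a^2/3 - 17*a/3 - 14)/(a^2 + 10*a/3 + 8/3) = (3*a^2 + 2*a - 21)/(3*a + 4)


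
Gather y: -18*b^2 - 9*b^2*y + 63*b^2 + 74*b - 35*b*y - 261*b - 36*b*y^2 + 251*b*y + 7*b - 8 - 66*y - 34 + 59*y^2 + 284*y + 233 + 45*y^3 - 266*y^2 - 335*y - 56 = 45*b^2 - 180*b + 45*y^3 + y^2*(-36*b - 207) + y*(-9*b^2 + 216*b - 117) + 135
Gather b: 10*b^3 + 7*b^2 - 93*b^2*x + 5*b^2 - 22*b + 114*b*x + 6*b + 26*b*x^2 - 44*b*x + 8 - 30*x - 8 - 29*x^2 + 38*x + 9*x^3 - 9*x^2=10*b^3 + b^2*(12 - 93*x) + b*(26*x^2 + 70*x - 16) + 9*x^3 - 38*x^2 + 8*x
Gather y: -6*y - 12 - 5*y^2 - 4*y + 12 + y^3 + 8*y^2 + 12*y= y^3 + 3*y^2 + 2*y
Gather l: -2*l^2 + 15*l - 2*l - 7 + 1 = -2*l^2 + 13*l - 6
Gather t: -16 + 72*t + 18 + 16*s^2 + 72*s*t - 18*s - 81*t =16*s^2 - 18*s + t*(72*s - 9) + 2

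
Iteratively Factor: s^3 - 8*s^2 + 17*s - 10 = (s - 5)*(s^2 - 3*s + 2) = (s - 5)*(s - 1)*(s - 2)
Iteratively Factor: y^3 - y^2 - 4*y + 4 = (y - 1)*(y^2 - 4) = (y - 2)*(y - 1)*(y + 2)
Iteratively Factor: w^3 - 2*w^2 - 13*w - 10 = (w + 1)*(w^2 - 3*w - 10) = (w + 1)*(w + 2)*(w - 5)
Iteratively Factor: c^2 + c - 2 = (c + 2)*(c - 1)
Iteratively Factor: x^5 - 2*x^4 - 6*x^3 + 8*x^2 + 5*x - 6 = (x - 1)*(x^4 - x^3 - 7*x^2 + x + 6) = (x - 1)*(x + 1)*(x^3 - 2*x^2 - 5*x + 6) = (x - 3)*(x - 1)*(x + 1)*(x^2 + x - 2) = (x - 3)*(x - 1)*(x + 1)*(x + 2)*(x - 1)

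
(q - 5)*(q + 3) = q^2 - 2*q - 15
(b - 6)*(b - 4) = b^2 - 10*b + 24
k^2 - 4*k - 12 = (k - 6)*(k + 2)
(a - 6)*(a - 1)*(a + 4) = a^3 - 3*a^2 - 22*a + 24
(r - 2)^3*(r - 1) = r^4 - 7*r^3 + 18*r^2 - 20*r + 8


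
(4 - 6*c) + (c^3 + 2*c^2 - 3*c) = c^3 + 2*c^2 - 9*c + 4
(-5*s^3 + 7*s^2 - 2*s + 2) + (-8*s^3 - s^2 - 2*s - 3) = -13*s^3 + 6*s^2 - 4*s - 1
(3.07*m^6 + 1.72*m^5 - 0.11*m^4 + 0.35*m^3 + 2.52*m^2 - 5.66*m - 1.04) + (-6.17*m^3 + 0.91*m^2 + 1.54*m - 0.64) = 3.07*m^6 + 1.72*m^5 - 0.11*m^4 - 5.82*m^3 + 3.43*m^2 - 4.12*m - 1.68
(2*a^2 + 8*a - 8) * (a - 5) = 2*a^3 - 2*a^2 - 48*a + 40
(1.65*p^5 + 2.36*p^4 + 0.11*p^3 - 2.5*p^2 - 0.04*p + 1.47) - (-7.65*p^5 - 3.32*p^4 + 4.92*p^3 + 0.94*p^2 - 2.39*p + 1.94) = 9.3*p^5 + 5.68*p^4 - 4.81*p^3 - 3.44*p^2 + 2.35*p - 0.47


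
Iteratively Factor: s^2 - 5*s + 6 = (s - 3)*(s - 2)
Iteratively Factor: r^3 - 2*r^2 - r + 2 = (r - 2)*(r^2 - 1) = (r - 2)*(r - 1)*(r + 1)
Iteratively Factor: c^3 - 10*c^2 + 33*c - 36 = (c - 4)*(c^2 - 6*c + 9) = (c - 4)*(c - 3)*(c - 3)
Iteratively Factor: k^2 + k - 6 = (k + 3)*(k - 2)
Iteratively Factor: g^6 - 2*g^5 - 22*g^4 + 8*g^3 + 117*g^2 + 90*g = (g - 3)*(g^5 + g^4 - 19*g^3 - 49*g^2 - 30*g) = g*(g - 3)*(g^4 + g^3 - 19*g^2 - 49*g - 30) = g*(g - 3)*(g + 3)*(g^3 - 2*g^2 - 13*g - 10) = g*(g - 5)*(g - 3)*(g + 3)*(g^2 + 3*g + 2) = g*(g - 5)*(g - 3)*(g + 1)*(g + 3)*(g + 2)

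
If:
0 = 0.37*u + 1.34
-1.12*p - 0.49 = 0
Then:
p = -0.44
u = -3.62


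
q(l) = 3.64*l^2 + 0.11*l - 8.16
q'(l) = 7.28*l + 0.11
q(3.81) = 45.10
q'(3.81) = 27.85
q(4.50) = 66.04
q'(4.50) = 32.87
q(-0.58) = -7.00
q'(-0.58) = -4.11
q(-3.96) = 48.49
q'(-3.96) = -28.72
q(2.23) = 10.19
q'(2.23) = 16.34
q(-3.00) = 24.27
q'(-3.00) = -21.73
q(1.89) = 5.05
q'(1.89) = 13.87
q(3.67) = 41.27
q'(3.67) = 26.83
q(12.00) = 517.32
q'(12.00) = 87.47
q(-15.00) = 809.19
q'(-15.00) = -109.09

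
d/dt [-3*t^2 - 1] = -6*t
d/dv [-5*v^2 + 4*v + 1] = 4 - 10*v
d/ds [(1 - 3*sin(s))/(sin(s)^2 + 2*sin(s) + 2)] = (3*sin(s)^2 - 2*sin(s) - 8)*cos(s)/(sin(s)^2 + 2*sin(s) + 2)^2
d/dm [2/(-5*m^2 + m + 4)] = 2*(10*m - 1)/(-5*m^2 + m + 4)^2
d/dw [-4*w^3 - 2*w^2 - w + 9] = -12*w^2 - 4*w - 1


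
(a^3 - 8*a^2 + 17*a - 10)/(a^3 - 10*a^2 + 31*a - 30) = (a - 1)/(a - 3)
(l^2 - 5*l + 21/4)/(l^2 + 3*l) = (l^2 - 5*l + 21/4)/(l*(l + 3))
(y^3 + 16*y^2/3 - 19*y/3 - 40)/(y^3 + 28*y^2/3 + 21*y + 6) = (3*y^2 + 7*y - 40)/(3*y^2 + 19*y + 6)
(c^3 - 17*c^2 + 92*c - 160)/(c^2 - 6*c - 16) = (c^2 - 9*c + 20)/(c + 2)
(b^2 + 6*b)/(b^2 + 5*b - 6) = b/(b - 1)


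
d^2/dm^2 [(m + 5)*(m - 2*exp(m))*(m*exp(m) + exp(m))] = (m^3 - 8*m^2*exp(m) + 12*m^2 - 64*m*exp(m) + 35*m - 92*exp(m) + 22)*exp(m)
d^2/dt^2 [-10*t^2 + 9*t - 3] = -20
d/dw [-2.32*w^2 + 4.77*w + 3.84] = 4.77 - 4.64*w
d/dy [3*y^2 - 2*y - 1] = 6*y - 2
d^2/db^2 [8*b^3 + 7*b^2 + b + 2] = 48*b + 14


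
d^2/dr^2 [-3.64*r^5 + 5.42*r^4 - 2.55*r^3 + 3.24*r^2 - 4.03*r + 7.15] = -72.8*r^3 + 65.04*r^2 - 15.3*r + 6.48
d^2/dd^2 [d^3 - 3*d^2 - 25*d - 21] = 6*d - 6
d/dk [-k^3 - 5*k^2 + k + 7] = -3*k^2 - 10*k + 1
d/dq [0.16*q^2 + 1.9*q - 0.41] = 0.32*q + 1.9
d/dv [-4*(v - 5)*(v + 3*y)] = -8*v - 12*y + 20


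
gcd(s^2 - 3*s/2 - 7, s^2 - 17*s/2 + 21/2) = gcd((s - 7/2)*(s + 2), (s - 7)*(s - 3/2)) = 1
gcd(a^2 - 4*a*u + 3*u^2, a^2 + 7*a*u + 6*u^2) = 1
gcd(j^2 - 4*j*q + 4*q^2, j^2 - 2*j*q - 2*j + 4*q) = -j + 2*q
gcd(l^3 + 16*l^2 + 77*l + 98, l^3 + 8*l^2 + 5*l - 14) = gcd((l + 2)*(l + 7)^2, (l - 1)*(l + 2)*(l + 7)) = l^2 + 9*l + 14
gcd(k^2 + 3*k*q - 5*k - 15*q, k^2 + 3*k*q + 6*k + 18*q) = k + 3*q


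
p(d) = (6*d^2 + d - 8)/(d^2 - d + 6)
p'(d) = (1 - 2*d)*(6*d^2 + d - 8)/(d^2 - d + 6)^2 + (12*d + 1)/(d^2 - d + 6) = (-7*d^2 + 88*d - 2)/(d^4 - 2*d^3 + 13*d^2 - 12*d + 36)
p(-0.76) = -0.72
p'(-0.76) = -1.35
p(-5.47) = 4.01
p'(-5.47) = -0.40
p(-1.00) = -0.38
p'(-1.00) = -1.52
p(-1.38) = 0.22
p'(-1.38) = -1.59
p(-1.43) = 0.30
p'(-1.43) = -1.58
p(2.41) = 3.11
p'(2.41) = 1.92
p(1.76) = 1.68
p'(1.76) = 2.44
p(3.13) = 4.26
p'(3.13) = 1.28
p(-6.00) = 4.21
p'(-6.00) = -0.34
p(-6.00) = 4.21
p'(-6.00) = -0.34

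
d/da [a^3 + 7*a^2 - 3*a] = 3*a^2 + 14*a - 3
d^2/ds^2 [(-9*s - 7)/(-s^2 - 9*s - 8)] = 2*((2*s + 9)^2*(9*s + 7) - (27*s + 88)*(s^2 + 9*s + 8))/(s^2 + 9*s + 8)^3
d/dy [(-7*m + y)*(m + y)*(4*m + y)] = -31*m^2 - 4*m*y + 3*y^2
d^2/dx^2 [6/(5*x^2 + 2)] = 60*(15*x^2 - 2)/(5*x^2 + 2)^3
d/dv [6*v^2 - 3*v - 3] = 12*v - 3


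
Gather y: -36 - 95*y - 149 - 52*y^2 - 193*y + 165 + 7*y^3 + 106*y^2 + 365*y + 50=7*y^3 + 54*y^2 + 77*y + 30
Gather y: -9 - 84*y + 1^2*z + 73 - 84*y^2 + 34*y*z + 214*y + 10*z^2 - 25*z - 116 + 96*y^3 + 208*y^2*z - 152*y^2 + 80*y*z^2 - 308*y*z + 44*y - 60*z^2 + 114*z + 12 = 96*y^3 + y^2*(208*z - 236) + y*(80*z^2 - 274*z + 174) - 50*z^2 + 90*z - 40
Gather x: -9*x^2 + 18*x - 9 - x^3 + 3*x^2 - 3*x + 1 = -x^3 - 6*x^2 + 15*x - 8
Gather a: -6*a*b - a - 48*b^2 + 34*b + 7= a*(-6*b - 1) - 48*b^2 + 34*b + 7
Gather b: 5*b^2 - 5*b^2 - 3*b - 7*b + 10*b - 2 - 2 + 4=0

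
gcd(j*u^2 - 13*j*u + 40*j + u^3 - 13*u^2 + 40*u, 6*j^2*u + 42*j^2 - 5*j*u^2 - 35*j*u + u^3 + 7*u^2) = 1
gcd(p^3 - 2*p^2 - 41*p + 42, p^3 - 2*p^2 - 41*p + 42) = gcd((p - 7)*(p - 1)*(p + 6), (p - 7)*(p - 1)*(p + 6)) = p^3 - 2*p^2 - 41*p + 42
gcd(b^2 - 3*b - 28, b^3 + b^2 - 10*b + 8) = b + 4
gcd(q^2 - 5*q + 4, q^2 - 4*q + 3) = q - 1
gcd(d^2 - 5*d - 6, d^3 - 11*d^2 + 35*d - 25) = 1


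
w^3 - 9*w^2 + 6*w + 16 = (w - 8)*(w - 2)*(w + 1)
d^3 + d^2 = d^2*(d + 1)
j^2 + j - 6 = (j - 2)*(j + 3)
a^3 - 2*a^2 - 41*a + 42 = (a - 7)*(a - 1)*(a + 6)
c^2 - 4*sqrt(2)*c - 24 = (c - 6*sqrt(2))*(c + 2*sqrt(2))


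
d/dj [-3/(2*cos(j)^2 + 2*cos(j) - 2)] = -3*(2*cos(j) + 1)*sin(j)/(2*(sin(j)^2 - cos(j))^2)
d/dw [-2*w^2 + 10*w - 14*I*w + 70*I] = -4*w + 10 - 14*I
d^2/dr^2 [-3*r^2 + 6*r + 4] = -6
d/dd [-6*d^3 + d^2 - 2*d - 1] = -18*d^2 + 2*d - 2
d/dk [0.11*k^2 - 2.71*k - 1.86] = 0.22*k - 2.71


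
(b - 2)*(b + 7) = b^2 + 5*b - 14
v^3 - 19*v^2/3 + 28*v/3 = v*(v - 4)*(v - 7/3)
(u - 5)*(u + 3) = u^2 - 2*u - 15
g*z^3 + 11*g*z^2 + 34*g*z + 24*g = (z + 4)*(z + 6)*(g*z + g)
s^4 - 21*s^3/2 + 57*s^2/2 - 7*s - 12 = (s - 6)*(s - 4)*(s - 1)*(s + 1/2)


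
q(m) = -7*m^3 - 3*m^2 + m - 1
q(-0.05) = -1.06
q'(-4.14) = -334.09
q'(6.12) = -822.26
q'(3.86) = -335.05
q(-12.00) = 11651.00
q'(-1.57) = -41.34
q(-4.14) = 440.15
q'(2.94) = -198.16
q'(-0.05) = 1.25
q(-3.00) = 158.00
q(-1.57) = 17.12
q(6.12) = -1711.79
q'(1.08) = -29.97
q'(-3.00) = -170.00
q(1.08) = -12.24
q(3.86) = -444.43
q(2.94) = -201.88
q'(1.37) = -46.63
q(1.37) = -23.26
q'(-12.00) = -2951.00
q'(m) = -21*m^2 - 6*m + 1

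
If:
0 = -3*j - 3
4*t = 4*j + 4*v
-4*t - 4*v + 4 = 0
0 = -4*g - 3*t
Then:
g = 0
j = -1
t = 0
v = 1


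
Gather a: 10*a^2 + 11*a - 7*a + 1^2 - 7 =10*a^2 + 4*a - 6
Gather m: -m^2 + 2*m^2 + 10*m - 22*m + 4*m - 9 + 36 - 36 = m^2 - 8*m - 9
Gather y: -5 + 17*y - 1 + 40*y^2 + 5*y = 40*y^2 + 22*y - 6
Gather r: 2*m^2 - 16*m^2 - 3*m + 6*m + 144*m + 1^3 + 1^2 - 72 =-14*m^2 + 147*m - 70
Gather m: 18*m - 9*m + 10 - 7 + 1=9*m + 4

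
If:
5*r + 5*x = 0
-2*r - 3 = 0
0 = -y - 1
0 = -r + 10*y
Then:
No Solution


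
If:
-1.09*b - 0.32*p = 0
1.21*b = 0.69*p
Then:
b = 0.00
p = 0.00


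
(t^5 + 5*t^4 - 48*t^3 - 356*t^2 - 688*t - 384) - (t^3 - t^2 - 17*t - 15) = t^5 + 5*t^4 - 49*t^3 - 355*t^2 - 671*t - 369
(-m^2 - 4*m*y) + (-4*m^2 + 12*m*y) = -5*m^2 + 8*m*y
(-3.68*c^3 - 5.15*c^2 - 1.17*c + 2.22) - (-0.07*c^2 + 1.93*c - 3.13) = -3.68*c^3 - 5.08*c^2 - 3.1*c + 5.35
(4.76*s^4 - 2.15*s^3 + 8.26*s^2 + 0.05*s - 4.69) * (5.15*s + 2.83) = 24.514*s^5 + 2.3983*s^4 + 36.4545*s^3 + 23.6333*s^2 - 24.012*s - 13.2727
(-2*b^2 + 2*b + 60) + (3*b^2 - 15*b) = b^2 - 13*b + 60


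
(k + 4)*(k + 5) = k^2 + 9*k + 20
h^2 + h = h*(h + 1)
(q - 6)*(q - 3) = q^2 - 9*q + 18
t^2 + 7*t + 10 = (t + 2)*(t + 5)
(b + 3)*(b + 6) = b^2 + 9*b + 18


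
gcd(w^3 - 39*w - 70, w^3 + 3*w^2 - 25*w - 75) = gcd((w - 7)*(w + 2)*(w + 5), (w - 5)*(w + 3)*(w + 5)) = w + 5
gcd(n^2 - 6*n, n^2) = n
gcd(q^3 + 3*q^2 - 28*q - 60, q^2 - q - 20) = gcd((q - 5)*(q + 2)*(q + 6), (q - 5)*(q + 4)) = q - 5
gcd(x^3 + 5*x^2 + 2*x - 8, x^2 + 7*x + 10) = x + 2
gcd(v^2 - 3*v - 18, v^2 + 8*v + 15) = v + 3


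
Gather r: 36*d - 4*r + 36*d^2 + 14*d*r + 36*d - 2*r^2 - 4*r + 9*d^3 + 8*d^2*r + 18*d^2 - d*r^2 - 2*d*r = 9*d^3 + 54*d^2 + 72*d + r^2*(-d - 2) + r*(8*d^2 + 12*d - 8)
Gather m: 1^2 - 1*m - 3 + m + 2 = 0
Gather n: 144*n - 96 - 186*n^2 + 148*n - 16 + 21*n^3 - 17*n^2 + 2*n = 21*n^3 - 203*n^2 + 294*n - 112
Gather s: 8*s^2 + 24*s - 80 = 8*s^2 + 24*s - 80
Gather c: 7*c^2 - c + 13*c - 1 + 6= 7*c^2 + 12*c + 5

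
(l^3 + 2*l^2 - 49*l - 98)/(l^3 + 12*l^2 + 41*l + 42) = (l - 7)/(l + 3)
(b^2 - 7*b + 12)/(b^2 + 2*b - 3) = (b^2 - 7*b + 12)/(b^2 + 2*b - 3)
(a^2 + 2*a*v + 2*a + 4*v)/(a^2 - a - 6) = (a + 2*v)/(a - 3)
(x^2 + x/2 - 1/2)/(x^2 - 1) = (x - 1/2)/(x - 1)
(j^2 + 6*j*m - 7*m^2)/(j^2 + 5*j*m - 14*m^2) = (j - m)/(j - 2*m)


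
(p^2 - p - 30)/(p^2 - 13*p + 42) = (p + 5)/(p - 7)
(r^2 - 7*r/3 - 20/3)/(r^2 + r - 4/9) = 3*(3*r^2 - 7*r - 20)/(9*r^2 + 9*r - 4)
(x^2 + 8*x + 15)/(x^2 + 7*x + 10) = (x + 3)/(x + 2)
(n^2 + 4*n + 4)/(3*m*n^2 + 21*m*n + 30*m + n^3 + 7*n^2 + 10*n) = (n + 2)/(3*m*n + 15*m + n^2 + 5*n)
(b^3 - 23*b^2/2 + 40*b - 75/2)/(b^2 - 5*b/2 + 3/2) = (b^2 - 10*b + 25)/(b - 1)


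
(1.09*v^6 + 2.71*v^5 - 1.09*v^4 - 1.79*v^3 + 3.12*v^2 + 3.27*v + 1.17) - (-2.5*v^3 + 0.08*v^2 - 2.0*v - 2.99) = 1.09*v^6 + 2.71*v^5 - 1.09*v^4 + 0.71*v^3 + 3.04*v^2 + 5.27*v + 4.16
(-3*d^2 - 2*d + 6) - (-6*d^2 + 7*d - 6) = 3*d^2 - 9*d + 12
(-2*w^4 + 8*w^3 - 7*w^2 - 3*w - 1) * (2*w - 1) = -4*w^5 + 18*w^4 - 22*w^3 + w^2 + w + 1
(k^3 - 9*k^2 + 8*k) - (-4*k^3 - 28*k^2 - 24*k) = 5*k^3 + 19*k^2 + 32*k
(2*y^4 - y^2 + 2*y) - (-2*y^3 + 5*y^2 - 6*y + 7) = 2*y^4 + 2*y^3 - 6*y^2 + 8*y - 7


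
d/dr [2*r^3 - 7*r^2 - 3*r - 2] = 6*r^2 - 14*r - 3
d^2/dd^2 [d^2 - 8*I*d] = 2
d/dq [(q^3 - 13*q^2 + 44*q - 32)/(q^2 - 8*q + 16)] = (q^2 - 8*q + 28)/(q^2 - 8*q + 16)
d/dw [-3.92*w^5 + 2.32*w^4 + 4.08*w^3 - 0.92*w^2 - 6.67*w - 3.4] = -19.6*w^4 + 9.28*w^3 + 12.24*w^2 - 1.84*w - 6.67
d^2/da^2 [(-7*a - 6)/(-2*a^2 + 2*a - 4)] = ((1 - 21*a)*(a^2 - a + 2) + (2*a - 1)^2*(7*a + 6))/(a^2 - a + 2)^3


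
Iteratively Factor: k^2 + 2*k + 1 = (k + 1)*(k + 1)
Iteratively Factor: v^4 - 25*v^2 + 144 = (v - 3)*(v^3 + 3*v^2 - 16*v - 48) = (v - 3)*(v + 4)*(v^2 - v - 12) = (v - 3)*(v + 3)*(v + 4)*(v - 4)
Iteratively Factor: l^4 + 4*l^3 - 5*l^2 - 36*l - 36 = (l - 3)*(l^3 + 7*l^2 + 16*l + 12) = (l - 3)*(l + 3)*(l^2 + 4*l + 4) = (l - 3)*(l + 2)*(l + 3)*(l + 2)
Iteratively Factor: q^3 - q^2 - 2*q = (q + 1)*(q^2 - 2*q) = (q - 2)*(q + 1)*(q)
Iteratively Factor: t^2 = (t)*(t)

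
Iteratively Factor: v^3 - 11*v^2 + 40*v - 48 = (v - 4)*(v^2 - 7*v + 12) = (v - 4)*(v - 3)*(v - 4)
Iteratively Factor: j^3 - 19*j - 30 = (j + 3)*(j^2 - 3*j - 10) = (j - 5)*(j + 3)*(j + 2)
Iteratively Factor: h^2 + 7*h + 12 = (h + 3)*(h + 4)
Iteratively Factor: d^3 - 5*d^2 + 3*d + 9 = (d + 1)*(d^2 - 6*d + 9) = (d - 3)*(d + 1)*(d - 3)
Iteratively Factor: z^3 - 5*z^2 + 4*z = (z)*(z^2 - 5*z + 4) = z*(z - 1)*(z - 4)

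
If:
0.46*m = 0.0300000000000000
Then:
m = 0.07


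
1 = 1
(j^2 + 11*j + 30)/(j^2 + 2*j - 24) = (j + 5)/(j - 4)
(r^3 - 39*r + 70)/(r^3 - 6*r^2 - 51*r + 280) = (r - 2)/(r - 8)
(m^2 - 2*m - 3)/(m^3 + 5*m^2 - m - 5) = (m - 3)/(m^2 + 4*m - 5)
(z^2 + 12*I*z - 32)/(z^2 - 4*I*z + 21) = (z^2 + 12*I*z - 32)/(z^2 - 4*I*z + 21)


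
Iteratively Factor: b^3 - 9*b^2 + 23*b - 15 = (b - 5)*(b^2 - 4*b + 3) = (b - 5)*(b - 3)*(b - 1)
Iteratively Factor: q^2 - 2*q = (q)*(q - 2)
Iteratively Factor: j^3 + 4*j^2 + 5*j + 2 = (j + 1)*(j^2 + 3*j + 2) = (j + 1)*(j + 2)*(j + 1)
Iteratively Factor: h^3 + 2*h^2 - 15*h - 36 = (h + 3)*(h^2 - h - 12) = (h + 3)^2*(h - 4)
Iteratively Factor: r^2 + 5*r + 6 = (r + 3)*(r + 2)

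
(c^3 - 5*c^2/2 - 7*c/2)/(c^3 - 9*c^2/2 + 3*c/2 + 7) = c/(c - 2)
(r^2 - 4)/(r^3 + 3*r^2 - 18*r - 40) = (r - 2)/(r^2 + r - 20)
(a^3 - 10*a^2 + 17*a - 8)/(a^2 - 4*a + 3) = (a^2 - 9*a + 8)/(a - 3)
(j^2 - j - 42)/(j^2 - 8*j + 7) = (j + 6)/(j - 1)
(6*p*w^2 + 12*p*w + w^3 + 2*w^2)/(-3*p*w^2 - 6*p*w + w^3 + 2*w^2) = (-6*p - w)/(3*p - w)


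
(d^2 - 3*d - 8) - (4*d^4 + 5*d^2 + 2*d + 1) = -4*d^4 - 4*d^2 - 5*d - 9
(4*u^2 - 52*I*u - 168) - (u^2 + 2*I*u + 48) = 3*u^2 - 54*I*u - 216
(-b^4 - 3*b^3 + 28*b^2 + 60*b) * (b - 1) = -b^5 - 2*b^4 + 31*b^3 + 32*b^2 - 60*b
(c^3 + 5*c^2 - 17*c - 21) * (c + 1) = c^4 + 6*c^3 - 12*c^2 - 38*c - 21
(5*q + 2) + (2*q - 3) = 7*q - 1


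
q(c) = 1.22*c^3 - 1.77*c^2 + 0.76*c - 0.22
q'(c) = 3.66*c^2 - 3.54*c + 0.76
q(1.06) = 0.05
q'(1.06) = 1.12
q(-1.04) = -4.30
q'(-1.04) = 8.40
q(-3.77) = -93.61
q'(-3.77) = 66.13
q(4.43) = 74.48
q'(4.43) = 56.90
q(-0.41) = -0.91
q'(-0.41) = 2.83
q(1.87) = 2.99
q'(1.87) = 6.94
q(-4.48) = -148.85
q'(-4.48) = 90.08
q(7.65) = 448.20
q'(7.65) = 187.87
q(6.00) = 204.14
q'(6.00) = 111.28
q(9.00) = 752.63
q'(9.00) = 265.36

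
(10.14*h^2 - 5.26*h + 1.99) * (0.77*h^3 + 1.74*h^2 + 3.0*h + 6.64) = 7.8078*h^5 + 13.5934*h^4 + 22.7999*h^3 + 55.0122*h^2 - 28.9564*h + 13.2136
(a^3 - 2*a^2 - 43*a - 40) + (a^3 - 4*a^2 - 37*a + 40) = 2*a^3 - 6*a^2 - 80*a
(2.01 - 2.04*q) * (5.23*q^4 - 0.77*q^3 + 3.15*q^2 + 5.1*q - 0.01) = -10.6692*q^5 + 12.0831*q^4 - 7.9737*q^3 - 4.0725*q^2 + 10.2714*q - 0.0201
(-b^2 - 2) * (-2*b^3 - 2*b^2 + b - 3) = 2*b^5 + 2*b^4 + 3*b^3 + 7*b^2 - 2*b + 6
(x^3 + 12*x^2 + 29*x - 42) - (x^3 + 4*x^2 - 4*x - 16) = 8*x^2 + 33*x - 26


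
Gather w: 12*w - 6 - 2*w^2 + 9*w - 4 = -2*w^2 + 21*w - 10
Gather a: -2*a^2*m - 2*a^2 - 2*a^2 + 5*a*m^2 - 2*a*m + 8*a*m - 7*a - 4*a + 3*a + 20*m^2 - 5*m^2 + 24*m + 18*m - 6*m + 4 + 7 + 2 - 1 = a^2*(-2*m - 4) + a*(5*m^2 + 6*m - 8) + 15*m^2 + 36*m + 12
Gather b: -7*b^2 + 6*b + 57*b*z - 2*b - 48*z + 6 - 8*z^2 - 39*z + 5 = -7*b^2 + b*(57*z + 4) - 8*z^2 - 87*z + 11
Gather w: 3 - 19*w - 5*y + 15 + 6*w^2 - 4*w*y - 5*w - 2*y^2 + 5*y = 6*w^2 + w*(-4*y - 24) - 2*y^2 + 18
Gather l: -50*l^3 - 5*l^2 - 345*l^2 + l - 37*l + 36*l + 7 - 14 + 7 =-50*l^3 - 350*l^2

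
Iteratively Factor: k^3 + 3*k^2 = (k)*(k^2 + 3*k) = k*(k + 3)*(k)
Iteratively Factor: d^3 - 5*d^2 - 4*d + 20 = (d - 2)*(d^2 - 3*d - 10) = (d - 2)*(d + 2)*(d - 5)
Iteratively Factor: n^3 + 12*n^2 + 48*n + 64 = (n + 4)*(n^2 + 8*n + 16) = (n + 4)^2*(n + 4)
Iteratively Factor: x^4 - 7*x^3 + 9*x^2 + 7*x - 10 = (x - 5)*(x^3 - 2*x^2 - x + 2) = (x - 5)*(x + 1)*(x^2 - 3*x + 2) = (x - 5)*(x - 1)*(x + 1)*(x - 2)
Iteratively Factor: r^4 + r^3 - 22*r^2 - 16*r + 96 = (r - 2)*(r^3 + 3*r^2 - 16*r - 48) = (r - 4)*(r - 2)*(r^2 + 7*r + 12) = (r - 4)*(r - 2)*(r + 3)*(r + 4)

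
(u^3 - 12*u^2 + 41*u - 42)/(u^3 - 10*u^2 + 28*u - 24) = (u^2 - 10*u + 21)/(u^2 - 8*u + 12)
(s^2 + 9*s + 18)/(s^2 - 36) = (s + 3)/(s - 6)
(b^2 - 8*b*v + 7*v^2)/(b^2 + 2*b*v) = (b^2 - 8*b*v + 7*v^2)/(b*(b + 2*v))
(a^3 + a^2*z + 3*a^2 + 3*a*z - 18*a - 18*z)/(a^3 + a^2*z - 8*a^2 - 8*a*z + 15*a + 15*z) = (a + 6)/(a - 5)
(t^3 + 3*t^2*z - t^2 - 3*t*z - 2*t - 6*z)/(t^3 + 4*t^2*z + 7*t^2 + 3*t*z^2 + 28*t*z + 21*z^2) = (t^2 - t - 2)/(t^2 + t*z + 7*t + 7*z)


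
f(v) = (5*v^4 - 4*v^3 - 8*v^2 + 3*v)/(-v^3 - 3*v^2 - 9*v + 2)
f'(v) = (3*v^2 + 6*v + 9)*(5*v^4 - 4*v^3 - 8*v^2 + 3*v)/(-v^3 - 3*v^2 - 9*v + 2)^2 + (20*v^3 - 12*v^2 - 16*v + 3)/(-v^3 - 3*v^2 - 9*v + 2) = (-5*v^6 - 30*v^5 - 131*v^4 + 118*v^3 + 57*v^2 - 32*v + 6)/(v^6 + 6*v^5 + 27*v^4 + 50*v^3 + 69*v^2 - 36*v + 4)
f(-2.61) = 10.55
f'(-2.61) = -10.83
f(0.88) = 0.37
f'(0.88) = 0.07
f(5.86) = -13.62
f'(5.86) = -4.28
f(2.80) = -2.41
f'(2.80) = -2.69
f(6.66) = -17.11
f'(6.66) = -4.44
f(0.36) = 0.04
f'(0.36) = 1.77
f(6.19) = -15.04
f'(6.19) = -4.35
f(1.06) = 0.35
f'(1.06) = -0.25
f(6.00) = -14.22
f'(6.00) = -4.31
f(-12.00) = 77.81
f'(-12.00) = -5.25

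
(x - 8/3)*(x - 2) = x^2 - 14*x/3 + 16/3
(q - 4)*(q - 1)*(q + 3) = q^3 - 2*q^2 - 11*q + 12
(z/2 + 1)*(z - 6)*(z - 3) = z^3/2 - 7*z^2/2 + 18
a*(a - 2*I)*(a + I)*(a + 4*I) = a^4 + 3*I*a^3 + 6*a^2 + 8*I*a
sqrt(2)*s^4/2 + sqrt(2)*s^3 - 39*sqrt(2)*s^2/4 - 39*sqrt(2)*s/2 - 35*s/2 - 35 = (s - 7*sqrt(2)/2)*(s + sqrt(2))*(s + 5*sqrt(2)/2)*(sqrt(2)*s/2 + sqrt(2))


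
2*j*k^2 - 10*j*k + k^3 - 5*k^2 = k*(2*j + k)*(k - 5)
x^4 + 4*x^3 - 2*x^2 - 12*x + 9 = (x - 1)^2*(x + 3)^2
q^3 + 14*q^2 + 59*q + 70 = (q + 2)*(q + 5)*(q + 7)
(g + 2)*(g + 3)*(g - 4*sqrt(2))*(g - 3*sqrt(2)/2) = g^4 - 11*sqrt(2)*g^3/2 + 5*g^3 - 55*sqrt(2)*g^2/2 + 18*g^2 - 33*sqrt(2)*g + 60*g + 72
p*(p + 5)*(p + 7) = p^3 + 12*p^2 + 35*p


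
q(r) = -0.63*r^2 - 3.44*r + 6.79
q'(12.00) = -18.56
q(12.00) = -125.21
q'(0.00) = -3.44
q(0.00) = 6.79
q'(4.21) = -8.74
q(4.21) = -18.86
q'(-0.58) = -2.71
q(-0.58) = 8.57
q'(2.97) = -7.18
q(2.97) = -8.98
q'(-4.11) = 1.74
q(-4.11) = 10.29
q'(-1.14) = -2.00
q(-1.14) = 9.89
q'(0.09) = -3.55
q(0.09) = 6.48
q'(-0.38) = -2.96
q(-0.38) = 8.01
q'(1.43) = -5.24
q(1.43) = 0.58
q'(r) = -1.26*r - 3.44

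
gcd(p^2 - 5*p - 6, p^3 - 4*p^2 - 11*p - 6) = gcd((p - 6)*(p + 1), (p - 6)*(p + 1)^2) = p^2 - 5*p - 6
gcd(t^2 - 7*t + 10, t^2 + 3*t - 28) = 1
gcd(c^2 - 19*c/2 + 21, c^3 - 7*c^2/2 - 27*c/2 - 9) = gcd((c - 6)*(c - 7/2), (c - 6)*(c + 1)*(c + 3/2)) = c - 6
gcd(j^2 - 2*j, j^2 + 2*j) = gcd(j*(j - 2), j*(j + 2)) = j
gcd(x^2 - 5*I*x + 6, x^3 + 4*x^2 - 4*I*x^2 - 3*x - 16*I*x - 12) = 1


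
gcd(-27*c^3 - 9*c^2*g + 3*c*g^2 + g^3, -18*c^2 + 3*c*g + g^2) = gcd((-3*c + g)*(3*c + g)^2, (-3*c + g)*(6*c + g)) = 3*c - g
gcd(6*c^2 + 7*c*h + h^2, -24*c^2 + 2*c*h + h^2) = 6*c + h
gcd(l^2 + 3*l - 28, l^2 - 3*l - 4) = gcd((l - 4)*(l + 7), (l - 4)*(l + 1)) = l - 4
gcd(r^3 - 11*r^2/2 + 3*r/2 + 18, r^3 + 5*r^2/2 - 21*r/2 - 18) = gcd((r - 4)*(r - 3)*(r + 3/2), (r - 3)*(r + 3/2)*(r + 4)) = r^2 - 3*r/2 - 9/2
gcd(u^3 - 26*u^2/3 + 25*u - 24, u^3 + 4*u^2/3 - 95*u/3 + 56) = u^2 - 17*u/3 + 8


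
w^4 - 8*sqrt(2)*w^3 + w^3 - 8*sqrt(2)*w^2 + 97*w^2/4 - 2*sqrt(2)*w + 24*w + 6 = (w + 1/2)^2*(w - 6*sqrt(2))*(w - 2*sqrt(2))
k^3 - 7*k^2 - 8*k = k*(k - 8)*(k + 1)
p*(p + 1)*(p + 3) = p^3 + 4*p^2 + 3*p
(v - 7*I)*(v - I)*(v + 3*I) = v^3 - 5*I*v^2 + 17*v - 21*I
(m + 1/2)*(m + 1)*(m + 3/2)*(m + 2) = m^4 + 5*m^3 + 35*m^2/4 + 25*m/4 + 3/2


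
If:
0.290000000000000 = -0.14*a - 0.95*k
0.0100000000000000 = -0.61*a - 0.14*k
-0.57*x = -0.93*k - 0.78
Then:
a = 0.06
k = -0.31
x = 0.86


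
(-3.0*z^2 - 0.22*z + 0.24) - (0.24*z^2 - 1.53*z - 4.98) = -3.24*z^2 + 1.31*z + 5.22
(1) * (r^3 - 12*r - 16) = r^3 - 12*r - 16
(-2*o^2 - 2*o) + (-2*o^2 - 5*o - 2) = -4*o^2 - 7*o - 2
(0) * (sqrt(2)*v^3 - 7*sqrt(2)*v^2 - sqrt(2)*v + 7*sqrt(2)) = 0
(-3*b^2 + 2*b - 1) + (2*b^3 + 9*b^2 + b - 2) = 2*b^3 + 6*b^2 + 3*b - 3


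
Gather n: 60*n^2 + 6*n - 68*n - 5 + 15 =60*n^2 - 62*n + 10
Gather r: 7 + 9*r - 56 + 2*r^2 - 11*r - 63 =2*r^2 - 2*r - 112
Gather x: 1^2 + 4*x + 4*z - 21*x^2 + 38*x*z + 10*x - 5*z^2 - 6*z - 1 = -21*x^2 + x*(38*z + 14) - 5*z^2 - 2*z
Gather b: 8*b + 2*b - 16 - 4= 10*b - 20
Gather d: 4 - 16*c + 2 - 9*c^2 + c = -9*c^2 - 15*c + 6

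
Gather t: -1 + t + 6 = t + 5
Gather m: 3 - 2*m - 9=-2*m - 6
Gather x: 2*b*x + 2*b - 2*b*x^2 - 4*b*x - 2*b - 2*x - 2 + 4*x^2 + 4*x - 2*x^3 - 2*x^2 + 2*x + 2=-2*x^3 + x^2*(2 - 2*b) + x*(4 - 2*b)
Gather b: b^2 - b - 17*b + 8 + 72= b^2 - 18*b + 80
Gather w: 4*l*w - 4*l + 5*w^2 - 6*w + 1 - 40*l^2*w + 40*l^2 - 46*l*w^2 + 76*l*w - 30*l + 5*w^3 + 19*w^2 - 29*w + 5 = 40*l^2 - 34*l + 5*w^3 + w^2*(24 - 46*l) + w*(-40*l^2 + 80*l - 35) + 6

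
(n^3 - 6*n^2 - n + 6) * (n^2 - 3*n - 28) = n^5 - 9*n^4 - 11*n^3 + 177*n^2 + 10*n - 168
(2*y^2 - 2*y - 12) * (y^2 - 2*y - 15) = 2*y^4 - 6*y^3 - 38*y^2 + 54*y + 180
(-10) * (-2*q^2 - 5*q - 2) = 20*q^2 + 50*q + 20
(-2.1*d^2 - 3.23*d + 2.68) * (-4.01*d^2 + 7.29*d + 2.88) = 8.421*d^4 - 2.3567*d^3 - 40.3415*d^2 + 10.2348*d + 7.7184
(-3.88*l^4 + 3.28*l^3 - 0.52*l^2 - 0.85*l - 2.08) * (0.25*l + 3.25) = -0.97*l^5 - 11.79*l^4 + 10.53*l^3 - 1.9025*l^2 - 3.2825*l - 6.76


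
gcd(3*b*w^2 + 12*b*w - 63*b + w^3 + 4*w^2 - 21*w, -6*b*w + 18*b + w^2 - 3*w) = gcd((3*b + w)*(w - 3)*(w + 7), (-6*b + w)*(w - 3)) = w - 3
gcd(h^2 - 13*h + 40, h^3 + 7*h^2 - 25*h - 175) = h - 5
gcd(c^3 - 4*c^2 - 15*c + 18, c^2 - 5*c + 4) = c - 1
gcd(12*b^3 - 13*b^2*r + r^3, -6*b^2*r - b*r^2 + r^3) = -3*b + r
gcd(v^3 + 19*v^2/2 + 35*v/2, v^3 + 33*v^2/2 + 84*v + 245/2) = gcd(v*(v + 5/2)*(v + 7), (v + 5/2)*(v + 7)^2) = v^2 + 19*v/2 + 35/2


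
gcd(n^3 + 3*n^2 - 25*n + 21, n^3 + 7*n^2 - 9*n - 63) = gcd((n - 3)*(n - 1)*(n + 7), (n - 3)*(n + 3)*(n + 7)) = n^2 + 4*n - 21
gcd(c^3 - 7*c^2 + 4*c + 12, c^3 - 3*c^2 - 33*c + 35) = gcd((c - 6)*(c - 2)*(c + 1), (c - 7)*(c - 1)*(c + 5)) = 1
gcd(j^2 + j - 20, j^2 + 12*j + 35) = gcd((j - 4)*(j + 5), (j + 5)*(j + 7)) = j + 5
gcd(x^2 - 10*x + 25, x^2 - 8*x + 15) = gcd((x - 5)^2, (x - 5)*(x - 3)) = x - 5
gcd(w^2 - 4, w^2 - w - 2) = w - 2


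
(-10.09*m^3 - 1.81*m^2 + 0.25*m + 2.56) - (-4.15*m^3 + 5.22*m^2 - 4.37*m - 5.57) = -5.94*m^3 - 7.03*m^2 + 4.62*m + 8.13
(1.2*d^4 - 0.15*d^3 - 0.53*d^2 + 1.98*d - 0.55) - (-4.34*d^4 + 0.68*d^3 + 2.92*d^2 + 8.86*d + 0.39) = 5.54*d^4 - 0.83*d^3 - 3.45*d^2 - 6.88*d - 0.94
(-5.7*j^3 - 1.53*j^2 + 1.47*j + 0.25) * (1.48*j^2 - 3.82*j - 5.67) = -8.436*j^5 + 19.5096*j^4 + 40.3392*j^3 + 3.4297*j^2 - 9.2899*j - 1.4175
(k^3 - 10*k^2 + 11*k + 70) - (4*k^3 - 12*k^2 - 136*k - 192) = -3*k^3 + 2*k^2 + 147*k + 262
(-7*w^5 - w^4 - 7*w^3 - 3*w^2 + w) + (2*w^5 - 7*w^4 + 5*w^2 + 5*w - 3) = -5*w^5 - 8*w^4 - 7*w^3 + 2*w^2 + 6*w - 3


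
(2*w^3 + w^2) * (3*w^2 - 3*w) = 6*w^5 - 3*w^4 - 3*w^3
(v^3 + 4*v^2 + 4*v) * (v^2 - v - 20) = v^5 + 3*v^4 - 20*v^3 - 84*v^2 - 80*v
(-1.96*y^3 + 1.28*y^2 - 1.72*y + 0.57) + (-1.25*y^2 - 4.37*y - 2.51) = -1.96*y^3 + 0.03*y^2 - 6.09*y - 1.94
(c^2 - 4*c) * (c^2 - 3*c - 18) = c^4 - 7*c^3 - 6*c^2 + 72*c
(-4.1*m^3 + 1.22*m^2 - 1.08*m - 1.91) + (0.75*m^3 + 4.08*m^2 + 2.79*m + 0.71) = -3.35*m^3 + 5.3*m^2 + 1.71*m - 1.2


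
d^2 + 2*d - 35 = (d - 5)*(d + 7)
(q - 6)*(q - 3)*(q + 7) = q^3 - 2*q^2 - 45*q + 126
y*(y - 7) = y^2 - 7*y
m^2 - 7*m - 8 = (m - 8)*(m + 1)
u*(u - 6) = u^2 - 6*u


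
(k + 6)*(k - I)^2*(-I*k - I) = -I*k^4 - 2*k^3 - 7*I*k^3 - 14*k^2 - 5*I*k^2 - 12*k + 7*I*k + 6*I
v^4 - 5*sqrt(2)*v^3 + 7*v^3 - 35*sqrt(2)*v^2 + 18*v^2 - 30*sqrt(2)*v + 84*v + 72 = (v + 1)*(v + 6)*(v - 3*sqrt(2))*(v - 2*sqrt(2))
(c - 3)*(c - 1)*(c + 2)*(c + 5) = c^4 + 3*c^3 - 15*c^2 - 19*c + 30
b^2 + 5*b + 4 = (b + 1)*(b + 4)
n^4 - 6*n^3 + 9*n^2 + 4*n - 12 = (n - 3)*(n - 2)^2*(n + 1)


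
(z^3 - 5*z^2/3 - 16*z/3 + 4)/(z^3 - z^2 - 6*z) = (z - 2/3)/z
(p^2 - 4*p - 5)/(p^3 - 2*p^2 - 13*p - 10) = 1/(p + 2)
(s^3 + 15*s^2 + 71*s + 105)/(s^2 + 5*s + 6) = (s^2 + 12*s + 35)/(s + 2)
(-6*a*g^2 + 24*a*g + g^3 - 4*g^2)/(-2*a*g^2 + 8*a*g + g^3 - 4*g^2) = (6*a - g)/(2*a - g)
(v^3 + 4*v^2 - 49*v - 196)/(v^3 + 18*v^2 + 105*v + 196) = (v - 7)/(v + 7)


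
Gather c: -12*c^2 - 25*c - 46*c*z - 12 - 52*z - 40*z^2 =-12*c^2 + c*(-46*z - 25) - 40*z^2 - 52*z - 12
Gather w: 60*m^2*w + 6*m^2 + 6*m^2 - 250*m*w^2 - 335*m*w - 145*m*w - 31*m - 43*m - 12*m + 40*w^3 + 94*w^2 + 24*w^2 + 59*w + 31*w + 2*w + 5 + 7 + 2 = 12*m^2 - 86*m + 40*w^3 + w^2*(118 - 250*m) + w*(60*m^2 - 480*m + 92) + 14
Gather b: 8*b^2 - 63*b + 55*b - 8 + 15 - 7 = 8*b^2 - 8*b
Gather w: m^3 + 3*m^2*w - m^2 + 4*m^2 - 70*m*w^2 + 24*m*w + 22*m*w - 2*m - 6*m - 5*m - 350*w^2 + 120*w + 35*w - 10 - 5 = m^3 + 3*m^2 - 13*m + w^2*(-70*m - 350) + w*(3*m^2 + 46*m + 155) - 15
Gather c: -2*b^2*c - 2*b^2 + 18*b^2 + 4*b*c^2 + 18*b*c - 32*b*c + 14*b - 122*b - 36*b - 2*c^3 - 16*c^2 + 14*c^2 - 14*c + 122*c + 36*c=16*b^2 - 144*b - 2*c^3 + c^2*(4*b - 2) + c*(-2*b^2 - 14*b + 144)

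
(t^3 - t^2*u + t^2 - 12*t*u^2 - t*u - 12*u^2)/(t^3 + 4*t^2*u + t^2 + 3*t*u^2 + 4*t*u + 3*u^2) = (t - 4*u)/(t + u)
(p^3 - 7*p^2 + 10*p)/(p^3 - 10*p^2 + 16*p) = (p - 5)/(p - 8)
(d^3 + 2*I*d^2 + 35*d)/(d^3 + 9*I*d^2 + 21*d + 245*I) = d/(d + 7*I)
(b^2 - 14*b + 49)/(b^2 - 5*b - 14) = (b - 7)/(b + 2)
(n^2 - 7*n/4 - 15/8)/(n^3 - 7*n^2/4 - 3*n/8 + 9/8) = (2*n - 5)/(2*n^2 - 5*n + 3)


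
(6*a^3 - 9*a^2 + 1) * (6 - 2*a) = -12*a^4 + 54*a^3 - 54*a^2 - 2*a + 6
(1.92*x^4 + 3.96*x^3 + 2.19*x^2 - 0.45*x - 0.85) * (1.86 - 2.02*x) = -3.8784*x^5 - 4.428*x^4 + 2.9418*x^3 + 4.9824*x^2 + 0.88*x - 1.581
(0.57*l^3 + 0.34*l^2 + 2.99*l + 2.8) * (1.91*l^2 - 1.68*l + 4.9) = 1.0887*l^5 - 0.3082*l^4 + 7.9327*l^3 + 1.9908*l^2 + 9.947*l + 13.72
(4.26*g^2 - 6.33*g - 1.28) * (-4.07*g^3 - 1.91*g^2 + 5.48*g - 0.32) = -17.3382*g^5 + 17.6265*g^4 + 40.6447*g^3 - 33.6068*g^2 - 4.9888*g + 0.4096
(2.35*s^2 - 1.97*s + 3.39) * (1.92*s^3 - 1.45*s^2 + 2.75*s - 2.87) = 4.512*s^5 - 7.1899*s^4 + 15.8278*s^3 - 17.0775*s^2 + 14.9764*s - 9.7293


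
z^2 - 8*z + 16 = (z - 4)^2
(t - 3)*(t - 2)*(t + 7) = t^3 + 2*t^2 - 29*t + 42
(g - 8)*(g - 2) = g^2 - 10*g + 16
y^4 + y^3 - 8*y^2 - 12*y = y*(y - 3)*(y + 2)^2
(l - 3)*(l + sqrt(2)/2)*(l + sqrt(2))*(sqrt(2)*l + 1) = sqrt(2)*l^4 - 3*sqrt(2)*l^3 + 4*l^3 - 12*l^2 + 5*sqrt(2)*l^2/2 - 15*sqrt(2)*l/2 + l - 3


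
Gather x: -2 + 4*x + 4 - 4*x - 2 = 0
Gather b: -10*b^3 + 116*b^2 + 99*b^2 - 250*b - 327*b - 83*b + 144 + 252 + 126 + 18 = -10*b^3 + 215*b^2 - 660*b + 540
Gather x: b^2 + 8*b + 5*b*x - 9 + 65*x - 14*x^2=b^2 + 8*b - 14*x^2 + x*(5*b + 65) - 9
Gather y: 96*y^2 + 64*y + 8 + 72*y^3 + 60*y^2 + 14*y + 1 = 72*y^3 + 156*y^2 + 78*y + 9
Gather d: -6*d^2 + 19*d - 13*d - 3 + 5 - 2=-6*d^2 + 6*d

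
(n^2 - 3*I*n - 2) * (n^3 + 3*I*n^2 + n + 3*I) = n^5 + 8*n^3 - 6*I*n^2 + 7*n - 6*I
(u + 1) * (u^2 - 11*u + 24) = u^3 - 10*u^2 + 13*u + 24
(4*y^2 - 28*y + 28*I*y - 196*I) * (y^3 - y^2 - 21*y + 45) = 4*y^5 - 32*y^4 + 28*I*y^4 - 56*y^3 - 224*I*y^3 + 768*y^2 - 392*I*y^2 - 1260*y + 5376*I*y - 8820*I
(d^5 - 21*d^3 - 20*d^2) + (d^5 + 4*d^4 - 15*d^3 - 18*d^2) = 2*d^5 + 4*d^4 - 36*d^3 - 38*d^2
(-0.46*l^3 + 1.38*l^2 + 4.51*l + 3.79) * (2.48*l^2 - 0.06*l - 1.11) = -1.1408*l^5 + 3.45*l^4 + 11.6126*l^3 + 7.5968*l^2 - 5.2335*l - 4.2069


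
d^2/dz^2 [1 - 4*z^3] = -24*z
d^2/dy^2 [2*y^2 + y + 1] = 4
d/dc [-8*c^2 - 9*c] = -16*c - 9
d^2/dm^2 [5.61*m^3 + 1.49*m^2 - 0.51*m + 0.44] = 33.66*m + 2.98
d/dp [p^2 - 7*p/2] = 2*p - 7/2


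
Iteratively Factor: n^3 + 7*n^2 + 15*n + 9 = (n + 1)*(n^2 + 6*n + 9) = (n + 1)*(n + 3)*(n + 3)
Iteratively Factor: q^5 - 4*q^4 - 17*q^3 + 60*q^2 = (q)*(q^4 - 4*q^3 - 17*q^2 + 60*q) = q^2*(q^3 - 4*q^2 - 17*q + 60) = q^2*(q + 4)*(q^2 - 8*q + 15) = q^2*(q - 3)*(q + 4)*(q - 5)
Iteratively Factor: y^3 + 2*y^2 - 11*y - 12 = (y - 3)*(y^2 + 5*y + 4) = (y - 3)*(y + 1)*(y + 4)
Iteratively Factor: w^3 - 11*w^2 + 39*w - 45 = (w - 3)*(w^2 - 8*w + 15) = (w - 3)^2*(w - 5)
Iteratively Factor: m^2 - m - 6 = (m + 2)*(m - 3)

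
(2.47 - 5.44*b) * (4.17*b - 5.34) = -22.6848*b^2 + 39.3495*b - 13.1898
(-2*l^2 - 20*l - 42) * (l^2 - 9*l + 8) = -2*l^4 - 2*l^3 + 122*l^2 + 218*l - 336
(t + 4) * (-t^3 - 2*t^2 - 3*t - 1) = -t^4 - 6*t^3 - 11*t^2 - 13*t - 4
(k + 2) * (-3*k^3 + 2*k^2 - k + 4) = -3*k^4 - 4*k^3 + 3*k^2 + 2*k + 8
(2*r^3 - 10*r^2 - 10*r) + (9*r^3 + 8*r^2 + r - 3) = 11*r^3 - 2*r^2 - 9*r - 3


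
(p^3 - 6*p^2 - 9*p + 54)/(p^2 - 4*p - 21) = (p^2 - 9*p + 18)/(p - 7)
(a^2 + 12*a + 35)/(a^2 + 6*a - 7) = (a + 5)/(a - 1)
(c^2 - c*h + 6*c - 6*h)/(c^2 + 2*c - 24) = (c - h)/(c - 4)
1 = 1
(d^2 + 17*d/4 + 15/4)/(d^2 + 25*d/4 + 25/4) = (d + 3)/(d + 5)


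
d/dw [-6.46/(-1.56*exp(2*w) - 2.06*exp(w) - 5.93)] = (-20.1552*exp(w) - 13.3076)*exp(w)/(1.56*exp(2*w) + 2.06*exp(w) + 5.93)^2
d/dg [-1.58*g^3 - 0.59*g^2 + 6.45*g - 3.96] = -4.74*g^2 - 1.18*g + 6.45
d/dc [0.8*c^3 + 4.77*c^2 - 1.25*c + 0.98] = 2.4*c^2 + 9.54*c - 1.25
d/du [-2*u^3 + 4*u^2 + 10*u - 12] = -6*u^2 + 8*u + 10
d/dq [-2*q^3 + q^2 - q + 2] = -6*q^2 + 2*q - 1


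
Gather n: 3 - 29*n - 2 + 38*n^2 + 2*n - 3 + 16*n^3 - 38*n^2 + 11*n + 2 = 16*n^3 - 16*n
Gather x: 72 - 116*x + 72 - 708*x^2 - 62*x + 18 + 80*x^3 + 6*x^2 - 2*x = 80*x^3 - 702*x^2 - 180*x + 162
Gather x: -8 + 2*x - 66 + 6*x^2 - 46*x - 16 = 6*x^2 - 44*x - 90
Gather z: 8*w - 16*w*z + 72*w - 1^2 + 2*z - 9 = 80*w + z*(2 - 16*w) - 10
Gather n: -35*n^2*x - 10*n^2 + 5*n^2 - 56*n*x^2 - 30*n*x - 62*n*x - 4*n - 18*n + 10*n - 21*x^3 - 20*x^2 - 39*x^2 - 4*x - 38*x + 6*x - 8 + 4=n^2*(-35*x - 5) + n*(-56*x^2 - 92*x - 12) - 21*x^3 - 59*x^2 - 36*x - 4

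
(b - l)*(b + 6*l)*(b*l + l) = b^3*l + 5*b^2*l^2 + b^2*l - 6*b*l^3 + 5*b*l^2 - 6*l^3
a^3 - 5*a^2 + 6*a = a*(a - 3)*(a - 2)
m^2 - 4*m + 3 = (m - 3)*(m - 1)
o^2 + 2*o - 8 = (o - 2)*(o + 4)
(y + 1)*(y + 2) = y^2 + 3*y + 2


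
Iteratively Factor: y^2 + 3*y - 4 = (y + 4)*(y - 1)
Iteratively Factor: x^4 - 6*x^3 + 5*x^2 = (x)*(x^3 - 6*x^2 + 5*x) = x^2*(x^2 - 6*x + 5) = x^2*(x - 1)*(x - 5)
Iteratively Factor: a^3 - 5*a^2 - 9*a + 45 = (a + 3)*(a^2 - 8*a + 15) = (a - 5)*(a + 3)*(a - 3)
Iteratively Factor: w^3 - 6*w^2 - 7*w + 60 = (w - 4)*(w^2 - 2*w - 15) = (w - 4)*(w + 3)*(w - 5)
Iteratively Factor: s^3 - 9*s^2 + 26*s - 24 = (s - 2)*(s^2 - 7*s + 12) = (s - 3)*(s - 2)*(s - 4)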